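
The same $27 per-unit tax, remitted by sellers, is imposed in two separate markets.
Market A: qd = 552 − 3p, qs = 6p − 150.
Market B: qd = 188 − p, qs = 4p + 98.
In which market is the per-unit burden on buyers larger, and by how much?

Market B, by $3.6.

Market A: pre-tax p* = $78, q* = 318; post-tax q = 264; per-unit burden on buyers = $18.
Market B: pre-tax p* = $18, q* = 170; post-tax q = 148.4; per-unit burden on buyers = $21.6.
Difference: $18 vs $21.6 → market B is larger by $3.6.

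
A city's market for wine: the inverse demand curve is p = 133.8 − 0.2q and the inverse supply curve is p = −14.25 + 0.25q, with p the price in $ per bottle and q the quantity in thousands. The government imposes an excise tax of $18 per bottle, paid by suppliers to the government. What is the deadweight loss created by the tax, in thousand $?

Rewrite in direct form: qd = 669 − 5p and qs = 4p + 57.
Without the tax, 669 − 5p = 4p + 57 gives 9p = 612, so p* = $68 and q* = 329.
With the tax collected from suppliers, supply shifts: qs = 4(p − 18) + 57.
Solving gives q = 289 with consumers paying $76 and suppliers receiving $58 (the $18 wedge).
Quantity falls by |ΔQ| = |329 − 289| = 40.
DWL = ½ · t · |ΔQ| = ½ · 18 · 40 = $360.

Deadweight loss = $360 thousand.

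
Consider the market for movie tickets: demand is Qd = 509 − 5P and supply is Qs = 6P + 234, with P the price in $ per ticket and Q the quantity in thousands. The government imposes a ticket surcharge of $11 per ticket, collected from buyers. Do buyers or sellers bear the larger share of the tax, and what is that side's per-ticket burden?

Buyers bear the larger share: $6 per ticket.

Before the tax: set 509 − 5P = 6P + 234 → P* = $25, Q* = 384.
With the tax collected from buyers, demand (in seller-price terms) shifts: Qd = 509 − 5(P + 11).
New equilibrium: buyers pay $31, sellers receive $20, Q = 354. (Wedge: Pb − Ps = 11.)
Per-ticket burden: buyers $6, sellers $5.
Buyers take the larger share because demand is less price-elastic here (demand slope 5 vs supply slope 6).
The less price-elastic side of the market bears the larger share of a per-unit tax.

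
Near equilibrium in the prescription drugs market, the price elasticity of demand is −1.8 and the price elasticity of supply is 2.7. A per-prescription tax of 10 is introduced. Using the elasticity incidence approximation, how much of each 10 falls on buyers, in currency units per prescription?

Buyers bear ≈ 6 per prescription.

Incidence ratio: buyers' share ≈ εs / (εs + |εd|) = 2.7 / (2.7 + 1.8) = 0.6.
So buyers bear ≈ 0.6 × 10 = 6; sellers bear 4.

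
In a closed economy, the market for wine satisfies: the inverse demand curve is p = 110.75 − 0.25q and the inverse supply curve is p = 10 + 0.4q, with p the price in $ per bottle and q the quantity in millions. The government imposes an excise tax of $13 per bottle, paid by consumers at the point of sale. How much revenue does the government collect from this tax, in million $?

Rewrite in direct form: qd = 443 − 4p and qs = 2.5p − 25.
Before the tax: set 443 − 4p = 2.5p − 25 → p* = $72, q* = 155.
With the tax collected from consumers, demand (in seller-price terms) shifts: qd = 443 − 4(p + 13).
New equilibrium: consumers pay $77, suppliers receive $64, q = 135. (Wedge: pb − ps = 13.)
Revenue = t · Q = 13 · 135 = $1755.

Tax revenue = $1755 million.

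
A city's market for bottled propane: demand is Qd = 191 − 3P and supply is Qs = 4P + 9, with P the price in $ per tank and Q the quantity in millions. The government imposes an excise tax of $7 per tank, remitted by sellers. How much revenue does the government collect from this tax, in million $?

Tax revenue = $707 million.

Before the tax: set 191 − 3P = 4P + 9 → P* = $26, Q* = 113.
With the tax collected from sellers, supply shifts: Qs = 4(P − 7) + 9.
Solving gives Q = 101 with buyers paying $30 and sellers receiving $23 (the $7 wedge).
Revenue = t · Q = 7 · 101 = $707.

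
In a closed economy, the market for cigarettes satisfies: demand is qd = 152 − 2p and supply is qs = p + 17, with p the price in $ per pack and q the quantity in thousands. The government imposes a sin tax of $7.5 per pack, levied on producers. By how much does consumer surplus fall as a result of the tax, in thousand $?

Without the tax, 152 − 2p = p + 17 gives 3p = 135, so p* = $45 and q* = 62.
With the tax collected from producers, supply shifts: qs = (p − 7.5) + 17.
New equilibrium: buyers pay $47.5, producers receive $40, q = 57. (Wedge: pb − ps = 7.5.)
ΔCS is the trapezoid between Q = 57 and Q = 62 of height $2.5: ½ · (62 + 57) · 2.5 = $148.75.

Consumer surplus falls by $148.75 thousand.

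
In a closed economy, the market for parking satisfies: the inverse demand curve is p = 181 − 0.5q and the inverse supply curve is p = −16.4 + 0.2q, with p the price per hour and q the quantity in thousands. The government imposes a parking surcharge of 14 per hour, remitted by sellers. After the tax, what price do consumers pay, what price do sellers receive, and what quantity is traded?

Consumers pay 50; sellers receive 36; quantity = 262.

Inverting to q(p) form: qd = 362 − 2p; qs = 5p + 82.
Without the tax, 362 − 2p = 5p + 82 gives 7p = 280, so p* = 40 and q* = 282.
With the tax collected from sellers, supply shifts: qs = 5(p − 14) + 82.
Solving gives q = 262 with consumers paying 50 and sellers receiving 36 (the 14 wedge).
The less price-elastic side of the market bears the larger share of a per-unit tax.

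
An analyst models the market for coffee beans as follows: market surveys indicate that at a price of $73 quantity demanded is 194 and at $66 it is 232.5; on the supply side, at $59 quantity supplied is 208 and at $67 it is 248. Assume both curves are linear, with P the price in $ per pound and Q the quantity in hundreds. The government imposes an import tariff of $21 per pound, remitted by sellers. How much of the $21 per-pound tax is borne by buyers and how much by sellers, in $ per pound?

Buyers bear $10 per pound; sellers bear $11 per pound.

Demand slope: (232.5 − 194)/(66 − 73) = -5.5, so Qd = 595.5 − 5.5P.
Supply slope: (248 − 208)/(67 − 59) = 5, so Qs = 5P − 87.
Without the tax, 595.5 − 5.5P = 5P − 87 gives 10.5P = 682.5, so P* = $65 and Q* = 238.
With the tax collected from sellers, supply shifts: Qs = 5(P − 21) − 87.
Solving gives Q = 183 with buyers paying $75 and sellers receiving $54 (the $21 wedge).
Burden on buyers: $10; on sellers: $11. (They sum to $21.)
The less price-elastic side of the market bears the larger share of a per-unit tax.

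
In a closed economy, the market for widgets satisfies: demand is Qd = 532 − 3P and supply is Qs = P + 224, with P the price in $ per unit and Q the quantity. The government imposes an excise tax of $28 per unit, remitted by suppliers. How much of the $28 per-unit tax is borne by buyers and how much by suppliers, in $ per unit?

Buyers bear $7 per unit; suppliers bear $21 per unit.

Before the tax: set 532 − 3P = P + 224 → P* = $77, Q* = 301.
With the tax collected from suppliers, supply shifts: Qs = (P − 28) + 224.
New equilibrium: buyers pay $84, suppliers receive $56, Q = 280. (Wedge: Pb − Ps = 28.)
Burden on buyers: $7; on suppliers: $21. (They sum to $28.)
The less price-elastic side of the market bears the larger share of a per-unit tax.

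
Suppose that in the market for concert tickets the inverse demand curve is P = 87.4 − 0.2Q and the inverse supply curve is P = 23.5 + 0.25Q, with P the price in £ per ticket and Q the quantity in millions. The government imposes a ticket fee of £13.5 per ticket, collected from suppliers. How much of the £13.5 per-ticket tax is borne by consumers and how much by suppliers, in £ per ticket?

Inverting to Q(P) form: Qd = 437 − 5P; Qs = 4P − 94.
Without the tax, 437 − 5P = 4P − 94 gives 9P = 531, so P* = £59 and Q* = 142.
With the tax collected from suppliers, supply shifts: Qs = 4(P − 13.5) − 94.
New equilibrium: consumers pay £65, suppliers receive £51.5, Q = 112. (Wedge: Pb − Ps = 13.5.)
Burden on consumers: £6; on suppliers: £7.5. (They sum to £13.5.)

Consumers bear £6 per ticket; suppliers bear £7.5 per ticket.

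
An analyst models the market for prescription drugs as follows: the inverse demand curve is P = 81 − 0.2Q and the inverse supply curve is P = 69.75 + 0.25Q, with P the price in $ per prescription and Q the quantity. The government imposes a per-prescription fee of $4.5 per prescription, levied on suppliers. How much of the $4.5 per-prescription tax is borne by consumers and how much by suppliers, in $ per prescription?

Rewrite in direct form: Qd = 405 − 5P and Qs = 4P − 279.
Before the tax: set 405 − 5P = 4P − 279 → P* = $76, Q* = 25.
With the tax collected from suppliers, supply shifts: Qs = 4(P − 4.5) − 279.
New equilibrium: consumers pay $78, suppliers receive $73.5, Q = 15. (Wedge: Pb − Ps = 4.5.)
Burden on consumers: $2; on suppliers: $2.5. (They sum to $4.5.)

Consumers bear $2 per prescription; suppliers bear $2.5 per prescription.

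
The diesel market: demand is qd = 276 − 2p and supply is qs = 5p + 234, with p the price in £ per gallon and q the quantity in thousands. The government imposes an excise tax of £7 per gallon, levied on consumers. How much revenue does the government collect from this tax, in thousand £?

Without the tax, 276 − 2p = 5p + 234 gives 7p = 42, so p* = £6 and q* = 264.
With the tax collected from consumers, demand (in seller-price terms) shifts: qd = 276 − 2(p + 7).
Solving gives q = 254 with consumers paying £11 and producers receiving £4 (the £7 wedge).
Revenue = t · Q = 7 · 254 = £1778.

Tax revenue = £1778 thousand.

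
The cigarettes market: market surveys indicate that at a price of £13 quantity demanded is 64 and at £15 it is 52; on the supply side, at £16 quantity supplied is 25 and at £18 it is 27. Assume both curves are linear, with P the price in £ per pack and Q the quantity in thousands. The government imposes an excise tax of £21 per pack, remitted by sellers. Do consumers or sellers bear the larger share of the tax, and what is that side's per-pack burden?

Demand slope: (52 − 64)/(15 − 13) = -6, so Qd = 142 − 6P.
Supply slope: (27 − 25)/(18 − 16) = 1, so Qs = P + 9.
Before the tax: set 142 − 6P = P + 9 → P* = £19, Q* = 28.
With the tax collected from sellers, supply shifts: Qs = (P − 21) + 9.
New equilibrium: consumers pay £22, sellers receive £1, Q = 10. (Wedge: Pb − Ps = 21.)
Per-pack burden: consumers £3, sellers £18.
Sellers take the larger share because supply is less price-elastic here (demand slope 6 vs supply slope 1).

Sellers bear the larger share: £18 per pack.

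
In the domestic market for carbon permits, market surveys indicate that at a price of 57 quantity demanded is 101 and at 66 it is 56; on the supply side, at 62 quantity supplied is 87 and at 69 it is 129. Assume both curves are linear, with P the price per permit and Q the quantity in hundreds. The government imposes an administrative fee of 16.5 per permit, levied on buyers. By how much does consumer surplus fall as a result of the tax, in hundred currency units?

Demand slope: (56 − 101)/(66 − 57) = -5, so Qd = 386 − 5P.
Supply slope: (129 − 87)/(69 − 62) = 6, so Qs = 6P − 285.
Before the tax: set 386 − 5P = 6P − 285 → P* = 61, Q* = 81.
With the tax collected from buyers, demand (in seller-price terms) shifts: Qd = 386 − 5(P + 16.5).
Solving gives Q = 36 with buyers paying 70 and suppliers receiving 53.5 (the 16.5 wedge).
ΔCS is the trapezoid between Q = 36 and Q = 81 of height 9: ½ · (81 + 36) · 9 = 526.5.

Consumer surplus falls by 526.5 hundred.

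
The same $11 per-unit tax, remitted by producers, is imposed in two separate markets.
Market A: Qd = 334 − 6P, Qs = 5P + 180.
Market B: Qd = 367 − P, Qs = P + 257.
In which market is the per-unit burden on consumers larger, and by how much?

Market B, by $0.5.

Market A: pre-tax P* = $14, Q* = 250; post-tax Q = 220; per-unit burden on consumers = $5.
Market B: pre-tax P* = $55, Q* = 312; post-tax Q = 306.5; per-unit burden on consumers = $5.5.
Difference: $5 vs $5.5 → market B is larger by $0.5.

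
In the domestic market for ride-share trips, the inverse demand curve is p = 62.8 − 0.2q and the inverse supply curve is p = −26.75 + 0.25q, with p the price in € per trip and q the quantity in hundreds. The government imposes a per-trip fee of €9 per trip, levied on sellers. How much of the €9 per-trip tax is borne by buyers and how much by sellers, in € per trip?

Buyers bear €4 per trip; sellers bear €5 per trip.

Rewrite in direct form: qd = 314 − 5p and qs = 4p + 107.
Before the tax: set 314 − 5p = 4p + 107 → p* = €23, q* = 199.
With the tax collected from sellers, supply shifts: qs = 4(p − 9) + 107.
Solving gives q = 179 with buyers paying €27 and sellers receiving €18 (the €9 wedge).
Burden on buyers: €4; on sellers: €5. (They sum to €9.)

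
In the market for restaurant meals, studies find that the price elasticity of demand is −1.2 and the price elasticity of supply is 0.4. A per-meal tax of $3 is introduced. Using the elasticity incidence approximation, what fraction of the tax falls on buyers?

Buyers' share ≈ 0.25.

Incidence ratio: buyers' share ≈ εs / (εs + |εd|) = 0.4 / (0.4 + 1.2) = 0.25.
Supply is the less elastic side, so buyers bear the smaller share.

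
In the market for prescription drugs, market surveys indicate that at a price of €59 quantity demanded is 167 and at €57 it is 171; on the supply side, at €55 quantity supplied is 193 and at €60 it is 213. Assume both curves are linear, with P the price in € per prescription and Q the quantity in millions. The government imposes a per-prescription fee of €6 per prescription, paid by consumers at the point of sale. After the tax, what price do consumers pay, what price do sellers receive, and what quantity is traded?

Demand slope: (171 − 167)/(57 − 59) = -2, so Qd = 285 − 2P.
Supply slope: (213 − 193)/(60 − 55) = 4, so Qs = 4P − 27.
Before the tax: set 285 − 2P = 4P − 27 → P* = €52, Q* = 181.
With the tax collected from consumers, demand (in seller-price terms) shifts: Qd = 285 − 2(P + 6).
Solving gives Q = 173 with consumers paying €56 and sellers receiving €50 (the €6 wedge).
The less price-elastic side of the market bears the larger share of a per-unit tax.

Consumers pay €56; sellers receive €50; quantity = 173.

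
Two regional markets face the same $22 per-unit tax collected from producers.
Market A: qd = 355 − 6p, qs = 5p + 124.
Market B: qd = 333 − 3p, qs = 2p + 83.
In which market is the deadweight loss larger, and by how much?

Market A, by $369.6.

Market A: pre-tax p* = $21, q* = 229; post-tax q = 169; deadweight loss = $660.
Market B: pre-tax p* = $50, q* = 183; post-tax q = 156.6; deadweight loss = $290.4.
Difference: $660 vs $290.4 → market A is larger by $369.6.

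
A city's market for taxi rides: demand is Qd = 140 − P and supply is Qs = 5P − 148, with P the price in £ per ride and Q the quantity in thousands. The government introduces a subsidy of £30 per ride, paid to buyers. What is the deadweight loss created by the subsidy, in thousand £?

Deadweight loss = £375 thousand.

Before the subsidy: set 140 − P = 5P − 148 → P* = £48, Q* = 92.
With a per-unit subsidy paid to buyers, each effectively pays P − 30, so demand becomes Qd = 140 − (P − 30).
New equilibrium: buyers pay £23, producers receive £53, Q = 117. (Wedge: Pb − Ps = −30.)
Quantity rises by |ΔQ| = |92 − 117| = 25.
DWL = ½ · t · |ΔQ| = ½ · 30 · 25 = £375.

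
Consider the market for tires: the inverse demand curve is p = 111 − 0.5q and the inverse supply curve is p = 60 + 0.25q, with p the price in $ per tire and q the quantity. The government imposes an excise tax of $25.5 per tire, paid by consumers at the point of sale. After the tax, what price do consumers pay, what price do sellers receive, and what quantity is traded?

Rewrite in direct form: qd = 222 − 2p and qs = 4p − 240.
Before the tax: set 222 − 2p = 4p − 240 → p* = $77, q* = 68.
With the tax collected from consumers, demand (in seller-price terms) shifts: qd = 222 − 2(p + 25.5).
Solving gives q = 34 with consumers paying $94 and sellers receiving $68.5 (the $25.5 wedge).

Consumers pay $94; sellers receive $68.5; quantity = 34.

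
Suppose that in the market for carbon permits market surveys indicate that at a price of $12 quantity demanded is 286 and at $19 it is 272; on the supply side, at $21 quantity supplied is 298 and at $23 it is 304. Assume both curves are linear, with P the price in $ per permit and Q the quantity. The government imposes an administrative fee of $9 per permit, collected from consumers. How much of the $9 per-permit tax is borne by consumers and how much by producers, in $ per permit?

Consumers bear $5.4 per permit; producers bear $3.6 per permit.

Demand slope: (272 − 286)/(19 − 12) = -2, so Qd = 310 − 2P.
Supply slope: (304 − 298)/(23 − 21) = 3, so Qs = 3P + 235.
Before the tax: set 310 − 2P = 3P + 235 → P* = $15, Q* = 280.
With the tax collected from consumers, demand (in seller-price terms) shifts: Qd = 310 − 2(P + 9).
New equilibrium: consumers pay $20.4, producers receive $11.4, Q = 269.2. (Wedge: Pb − Ps = 9.)
Burden on consumers: $5.4; on producers: $3.6. (They sum to $9.)
The less price-elastic side of the market bears the larger share of a per-unit tax.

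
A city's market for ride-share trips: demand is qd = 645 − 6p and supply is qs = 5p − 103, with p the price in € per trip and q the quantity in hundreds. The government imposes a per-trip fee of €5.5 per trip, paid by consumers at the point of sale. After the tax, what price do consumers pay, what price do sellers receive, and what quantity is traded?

Before the tax: set 645 − 6p = 5p − 103 → p* = €68, q* = 237.
With the tax collected from consumers, demand (in seller-price terms) shifts: qd = 645 − 6(p + 5.5).
New equilibrium: consumers pay €70.5, sellers receive €65, q = 222. (Wedge: pb − ps = 5.5.)

Consumers pay €70.5; sellers receive €65; quantity = 222.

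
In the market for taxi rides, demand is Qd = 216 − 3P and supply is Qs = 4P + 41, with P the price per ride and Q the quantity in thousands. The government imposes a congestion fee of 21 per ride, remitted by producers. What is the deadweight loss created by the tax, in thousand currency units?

Deadweight loss = 378 thousand.

Without the tax, 216 − 3P = 4P + 41 gives 7P = 175, so P* = 25 and Q* = 141.
With the tax collected from producers, supply shifts: Qs = 4(P − 21) + 41.
Solving gives Q = 105 with consumers paying 37 and producers receiving 16 (the 21 wedge).
Quantity falls by |ΔQ| = |141 − 105| = 36.
DWL = ½ · t · |ΔQ| = ½ · 21 · 36 = 378.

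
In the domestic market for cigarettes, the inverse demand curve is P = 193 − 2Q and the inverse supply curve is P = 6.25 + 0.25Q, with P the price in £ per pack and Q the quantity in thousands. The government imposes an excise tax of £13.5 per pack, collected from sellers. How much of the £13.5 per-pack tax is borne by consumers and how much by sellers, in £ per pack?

Rewrite in direct form: Qd = 96.5 − 0.5P and Qs = 4P − 25.
Before the tax: set 96.5 − 0.5P = 4P − 25 → P* = £27, Q* = 83.
With the tax collected from sellers, supply shifts: Qs = 4(P − 13.5) − 25.
New equilibrium: consumers pay £39, sellers receive £25.5, Q = 77. (Wedge: Pb − Ps = 13.5.)
Burden on consumers: £12; on sellers: £1.5. (They sum to £13.5.)
The less price-elastic side of the market bears the larger share of a per-unit tax.

Consumers bear £12 per pack; sellers bear £1.5 per pack.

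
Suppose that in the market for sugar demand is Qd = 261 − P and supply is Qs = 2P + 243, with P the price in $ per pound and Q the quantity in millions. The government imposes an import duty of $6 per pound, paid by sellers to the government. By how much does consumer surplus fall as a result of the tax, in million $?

Without the tax, 261 − P = 2P + 243 gives 3P = 18, so P* = $6 and Q* = 255.
With the tax collected from sellers, supply shifts: Qs = 2(P − 6) + 243.
Solving gives Q = 251 with consumers paying $10 and sellers receiving $4 (the $6 wedge).
ΔCS is the trapezoid between Q = 251 and Q = 255 of height $4: ½ · (255 + 251) · 4 = $1012.

Consumer surplus falls by $1012 million.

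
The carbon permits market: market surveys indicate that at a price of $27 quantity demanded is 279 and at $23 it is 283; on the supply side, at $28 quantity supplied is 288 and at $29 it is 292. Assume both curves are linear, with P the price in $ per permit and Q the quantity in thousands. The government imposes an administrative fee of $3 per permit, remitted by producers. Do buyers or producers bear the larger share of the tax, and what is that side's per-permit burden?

Demand slope: (283 − 279)/(23 − 27) = -1, so Qd = 306 − P.
Supply slope: (292 − 288)/(29 − 28) = 4, so Qs = 4P + 176.
Without the tax, 306 − P = 4P + 176 gives 5P = 130, so P* = $26 and Q* = 280.
With the tax collected from producers, supply shifts: Qs = 4(P − 3) + 176.
New equilibrium: buyers pay $28.4, producers receive $25.4, Q = 277.6. (Wedge: Pb − Ps = 3.)
Per-permit burden: buyers $2.4, producers $0.6.
Buyers take the larger share because demand is less price-elastic here (demand slope 1 vs supply slope 4).
The less price-elastic side of the market bears the larger share of a per-unit tax.

Buyers bear the larger share: $2.4 per permit.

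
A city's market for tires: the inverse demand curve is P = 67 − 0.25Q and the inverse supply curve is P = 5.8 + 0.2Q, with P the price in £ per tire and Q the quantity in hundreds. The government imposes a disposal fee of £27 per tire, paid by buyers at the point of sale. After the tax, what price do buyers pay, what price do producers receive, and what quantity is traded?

Rewrite in direct form: Qd = 268 − 4P and Qs = 5P − 29.
Without the tax, 268 − 4P = 5P − 29 gives 9P = 297, so P* = £33 and Q* = 136.
With the tax collected from buyers, demand (in seller-price terms) shifts: Qd = 268 − 4(P + 27).
New equilibrium: buyers pay £48, producers receive £21, Q = 76. (Wedge: Pb − Ps = 27.)
The less price-elastic side of the market bears the larger share of a per-unit tax.

Buyers pay £48; producers receive £21; quantity = 76.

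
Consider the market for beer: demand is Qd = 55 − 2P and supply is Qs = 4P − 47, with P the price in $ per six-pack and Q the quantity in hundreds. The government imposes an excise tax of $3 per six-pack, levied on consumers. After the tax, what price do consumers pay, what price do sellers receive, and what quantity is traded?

Without the tax, 55 − 2P = 4P − 47 gives 6P = 102, so P* = $17 and Q* = 21.
With the tax collected from consumers, demand (in seller-price terms) shifts: Qd = 55 − 2(P + 3).
Solving gives Q = 17 with consumers paying $19 and sellers receiving $16 (the $3 wedge).

Consumers pay $19; sellers receive $16; quantity = 17.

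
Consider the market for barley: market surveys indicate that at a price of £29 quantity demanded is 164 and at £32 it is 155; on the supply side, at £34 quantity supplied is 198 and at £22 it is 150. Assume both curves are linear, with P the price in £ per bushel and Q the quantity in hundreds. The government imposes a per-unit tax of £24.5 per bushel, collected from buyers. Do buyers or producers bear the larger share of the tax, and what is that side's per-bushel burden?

Buyers bear the larger share: £14 per bushel.

Demand slope: (155 − 164)/(32 − 29) = -3, so Qd = 251 − 3P.
Supply slope: (150 − 198)/(22 − 34) = 4, so Qs = 4P + 62.
Before the tax: set 251 − 3P = 4P + 62 → P* = £27, Q* = 170.
With the tax collected from buyers, demand (in seller-price terms) shifts: Qd = 251 − 3(P + 24.5).
New equilibrium: buyers pay £41, producers receive £16.5, Q = 128. (Wedge: Pb − Ps = 24.5.)
Per-bushel burden: buyers £14, producers £10.5.
Buyers take the larger share because demand is less price-elastic here (demand slope 3 vs supply slope 4).
The less price-elastic side of the market bears the larger share of a per-unit tax.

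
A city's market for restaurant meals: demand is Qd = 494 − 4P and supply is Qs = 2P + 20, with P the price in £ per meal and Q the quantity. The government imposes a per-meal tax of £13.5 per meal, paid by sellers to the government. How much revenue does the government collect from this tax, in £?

Tax revenue = £2160.

Without the tax, 494 − 4P = 2P + 20 gives 6P = 474, so P* = £79 and Q* = 178.
With the tax collected from sellers, supply shifts: Qs = 2(P − 13.5) + 20.
Solving gives Q = 160 with consumers paying £83.5 and sellers receiving £70 (the £13.5 wedge).
Revenue = t · Q = 13.5 · 160 = £2160.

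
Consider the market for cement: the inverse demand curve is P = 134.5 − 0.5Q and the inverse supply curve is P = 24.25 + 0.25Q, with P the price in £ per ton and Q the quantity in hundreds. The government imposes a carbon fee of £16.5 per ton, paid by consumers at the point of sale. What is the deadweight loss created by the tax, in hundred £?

Deadweight loss = £181.5 hundred.

Inverting to Q(P) form: Qd = 269 − 2P; Qs = 4P − 97.
Before the tax: set 269 − 2P = 4P − 97 → P* = £61, Q* = 147.
With the tax collected from consumers, demand (in seller-price terms) shifts: Qd = 269 − 2(P + 16.5).
Solving gives Q = 125 with consumers paying £72 and sellers receiving £55.5 (the £16.5 wedge).
Quantity falls by |ΔQ| = |147 − 125| = 22.
DWL = ½ · t · |ΔQ| = ½ · 16.5 · 22 = £181.5.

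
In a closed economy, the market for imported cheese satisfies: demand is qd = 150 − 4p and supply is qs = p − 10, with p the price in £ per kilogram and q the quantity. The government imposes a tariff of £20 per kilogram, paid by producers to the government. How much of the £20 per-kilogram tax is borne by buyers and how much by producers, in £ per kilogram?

Buyers bear £4 per kilogram; producers bear £16 per kilogram.

Without the tax, 150 − 4p = p − 10 gives 5p = 160, so p* = £32 and q* = 22.
With the tax collected from producers, supply shifts: qs = (p − 20) − 10.
New equilibrium: buyers pay £36, producers receive £16, q = 6. (Wedge: pb − ps = 20.)
Burden on buyers: £4; on producers: £16. (They sum to £20.)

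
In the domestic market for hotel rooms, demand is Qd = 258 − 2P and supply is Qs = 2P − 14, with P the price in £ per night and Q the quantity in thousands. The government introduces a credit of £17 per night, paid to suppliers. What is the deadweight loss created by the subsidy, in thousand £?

Before the subsidy: set 258 − 2P = 2P − 14 → P* = £68, Q* = 122.
With a per-unit subsidy paid to suppliers, each receives P + 17 per unit sold, so supply becomes Qs = 2(P + 17) − 14.
New equilibrium: consumers pay £59.5, suppliers receive £76.5, Q = 139. (Wedge: Pb − Ps = −17.)
Quantity rises by |ΔQ| = |122 − 139| = 17.
DWL = ½ · t · |ΔQ| = ½ · 17 · 17 = £144.5.

Deadweight loss = £144.5 thousand.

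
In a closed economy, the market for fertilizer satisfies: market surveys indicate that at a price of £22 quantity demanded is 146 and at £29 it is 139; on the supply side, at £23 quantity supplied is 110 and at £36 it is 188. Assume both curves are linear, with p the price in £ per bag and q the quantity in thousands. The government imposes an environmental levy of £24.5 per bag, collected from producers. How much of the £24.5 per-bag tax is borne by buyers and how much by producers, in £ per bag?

Buyers bear £21 per bag; producers bear £3.5 per bag.

Demand slope: (139 − 146)/(29 − 22) = -1, so qd = 168 − p.
Supply slope: (188 − 110)/(36 − 23) = 6, so qs = 6p − 28.
Without the tax, 168 − p = 6p − 28 gives 7p = 196, so p* = £28 and q* = 140.
With the tax collected from producers, supply shifts: qs = 6(p − 24.5) − 28.
New equilibrium: buyers pay £49, producers receive £24.5, q = 119. (Wedge: pb − ps = 24.5.)
Burden on buyers: £21; on producers: £3.5. (They sum to £24.5.)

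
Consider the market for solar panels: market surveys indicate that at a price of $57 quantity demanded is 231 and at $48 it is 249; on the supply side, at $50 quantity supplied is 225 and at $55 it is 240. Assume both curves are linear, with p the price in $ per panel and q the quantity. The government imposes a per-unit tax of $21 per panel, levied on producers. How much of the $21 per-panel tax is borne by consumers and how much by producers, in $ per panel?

Consumers bear $12.6 per panel; producers bear $8.4 per panel.

Demand slope: (249 − 231)/(48 − 57) = -2, so qd = 345 − 2p.
Supply slope: (240 − 225)/(55 − 50) = 3, so qs = 3p + 75.
Without the tax, 345 − 2p = 3p + 75 gives 5p = 270, so p* = $54 and q* = 237.
With the tax collected from producers, supply shifts: qs = 3(p − 21) + 75.
Solving gives q = 211.8 with consumers paying $66.6 and producers receiving $45.6 (the $21 wedge).
Burden on consumers: $12.6; on producers: $8.4. (They sum to $21.)
The less price-elastic side of the market bears the larger share of a per-unit tax.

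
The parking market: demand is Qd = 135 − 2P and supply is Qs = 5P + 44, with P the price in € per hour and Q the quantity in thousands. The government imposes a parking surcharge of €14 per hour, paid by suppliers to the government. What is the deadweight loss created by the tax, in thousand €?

Deadweight loss = €140 thousand.

Without the tax, 135 − 2P = 5P + 44 gives 7P = 91, so P* = €13 and Q* = 109.
With the tax collected from suppliers, supply shifts: Qs = 5(P − 14) + 44.
Solving gives Q = 89 with buyers paying €23 and suppliers receiving €9 (the €14 wedge).
Quantity falls by |ΔQ| = |109 − 89| = 20.
DWL = ½ · t · |ΔQ| = ½ · 14 · 20 = €140.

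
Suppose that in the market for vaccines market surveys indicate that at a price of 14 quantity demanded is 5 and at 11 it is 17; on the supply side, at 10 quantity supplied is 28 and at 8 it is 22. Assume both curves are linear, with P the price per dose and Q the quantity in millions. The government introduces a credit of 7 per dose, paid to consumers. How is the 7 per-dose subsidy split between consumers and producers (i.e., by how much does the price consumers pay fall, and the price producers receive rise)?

Demand slope: (17 − 5)/(11 − 14) = -4, so Qd = 61 − 4P.
Supply slope: (22 − 28)/(8 − 10) = 3, so Qs = 3P − 2.
Before the subsidy: set 61 − 4P = 3P − 2 → P* = 9, Q* = 25.
With a per-unit subsidy paid to consumers, each effectively pays P − 7, so demand becomes Qd = 61 − 4(P − 7).
New equilibrium: consumers pay 6, producers receive 13, Q = 37. (Wedge: Pb − Ps = −7.)
Gain to consumers: 3; to producers: 4. (They sum to 7.)

Consumers gain 3 per dose; producers gain 4 per dose.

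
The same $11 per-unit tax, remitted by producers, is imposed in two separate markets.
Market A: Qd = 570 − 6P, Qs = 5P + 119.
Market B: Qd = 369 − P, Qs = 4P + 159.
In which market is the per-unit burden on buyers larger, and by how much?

Market B, by $3.8.

Market A: pre-tax P* = $41, Q* = 324; post-tax Q = 294; per-unit burden on buyers = $5.
Market B: pre-tax P* = $42, Q* = 327; post-tax Q = 318.2; per-unit burden on buyers = $8.8.
Difference: $5 vs $8.8 → market B is larger by $3.8.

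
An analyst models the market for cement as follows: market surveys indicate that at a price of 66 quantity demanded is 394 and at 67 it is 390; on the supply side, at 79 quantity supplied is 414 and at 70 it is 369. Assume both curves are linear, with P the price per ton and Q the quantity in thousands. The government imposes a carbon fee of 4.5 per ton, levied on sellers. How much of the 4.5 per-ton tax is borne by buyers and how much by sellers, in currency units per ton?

Demand slope: (390 − 394)/(67 − 66) = -4, so Qd = 658 − 4P.
Supply slope: (369 − 414)/(70 − 79) = 5, so Qs = 5P + 19.
Without the tax, 658 − 4P = 5P + 19 gives 9P = 639, so P* = 71 and Q* = 374.
With the tax collected from sellers, supply shifts: Qs = 5(P − 4.5) + 19.
New equilibrium: buyers pay 73.5, sellers receive 69, Q = 364. (Wedge: Pb − Ps = 4.5.)
Burden on buyers: 2.5; on sellers: 2. (They sum to 4.5.)
The less price-elastic side of the market bears the larger share of a per-unit tax.

Buyers bear 2.5 per ton; sellers bear 2 per ton.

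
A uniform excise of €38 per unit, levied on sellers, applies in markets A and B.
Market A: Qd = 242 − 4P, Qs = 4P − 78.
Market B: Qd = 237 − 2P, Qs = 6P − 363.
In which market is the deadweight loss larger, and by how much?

Market A, by €361.

Market A: pre-tax P* = €40, Q* = 82; post-tax Q = 6; deadweight loss = €1444.
Market B: pre-tax P* = €75, Q* = 87; post-tax Q = 30; deadweight loss = €1083.
Difference: €1444 vs €1083 → market A is larger by €361.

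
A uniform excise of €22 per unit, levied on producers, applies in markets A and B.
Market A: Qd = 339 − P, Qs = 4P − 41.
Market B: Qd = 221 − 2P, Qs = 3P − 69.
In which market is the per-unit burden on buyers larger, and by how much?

Market A, by €4.4.

Market A: pre-tax P* = €76, Q* = 263; post-tax Q = 245.4; per-unit burden on buyers = €17.6.
Market B: pre-tax P* = €58, Q* = 105; post-tax Q = 78.6; per-unit burden on buyers = €13.2.
Difference: €17.6 vs €13.2 → market A is larger by €4.4.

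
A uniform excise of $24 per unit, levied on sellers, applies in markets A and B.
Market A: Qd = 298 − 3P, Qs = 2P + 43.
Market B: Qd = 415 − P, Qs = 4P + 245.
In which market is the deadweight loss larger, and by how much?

Market A, by $115.2.

Market A: pre-tax P* = $51, Q* = 145; post-tax Q = 116.2; deadweight loss = $345.6.
Market B: pre-tax P* = $34, Q* = 381; post-tax Q = 361.8; deadweight loss = $230.4.
Difference: $345.6 vs $230.4 → market A is larger by $115.2.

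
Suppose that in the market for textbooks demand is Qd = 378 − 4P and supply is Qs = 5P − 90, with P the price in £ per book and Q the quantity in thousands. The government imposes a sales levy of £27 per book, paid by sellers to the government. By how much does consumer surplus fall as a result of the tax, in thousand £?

Consumer surplus falls by £2100 thousand.

Before the tax: set 378 − 4P = 5P − 90 → P* = £52, Q* = 170.
With the tax collected from sellers, supply shifts: Qs = 5(P − 27) − 90.
Solving gives Q = 110 with buyers paying £67 and sellers receiving £40 (the £27 wedge).
ΔCS is the trapezoid between Q = 110 and Q = 170 of height £15: ½ · (170 + 110) · 15 = £2100.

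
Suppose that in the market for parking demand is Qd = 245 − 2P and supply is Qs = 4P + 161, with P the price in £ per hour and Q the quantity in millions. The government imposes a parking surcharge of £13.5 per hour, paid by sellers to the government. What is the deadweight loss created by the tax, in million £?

Without the tax, 245 − 2P = 4P + 161 gives 6P = 84, so P* = £14 and Q* = 217.
With the tax collected from sellers, supply shifts: Qs = 4(P − 13.5) + 161.
New equilibrium: consumers pay £23, sellers receive £9.5, Q = 199. (Wedge: Pb − Ps = 13.5.)
Quantity falls by |ΔQ| = |217 − 199| = 18.
DWL = ½ · t · |ΔQ| = ½ · 13.5 · 18 = £121.5.

Deadweight loss = £121.5 million.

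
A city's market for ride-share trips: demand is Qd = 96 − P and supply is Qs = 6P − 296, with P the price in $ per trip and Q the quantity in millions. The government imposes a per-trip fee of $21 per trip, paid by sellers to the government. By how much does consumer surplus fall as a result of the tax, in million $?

Consumer surplus falls by $558 million.

Without the tax, 96 − P = 6P − 296 gives 7P = 392, so P* = $56 and Q* = 40.
With the tax collected from sellers, supply shifts: Qs = 6(P − 21) − 296.
Solving gives Q = 22 with buyers paying $74 and sellers receiving $53 (the $21 wedge).
ΔCS is the trapezoid between Q = 22 and Q = 40 of height $18: ½ · (40 + 22) · 18 = $558.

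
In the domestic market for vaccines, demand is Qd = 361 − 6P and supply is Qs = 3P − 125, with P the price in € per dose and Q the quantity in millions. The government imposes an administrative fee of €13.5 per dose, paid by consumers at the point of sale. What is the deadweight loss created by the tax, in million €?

Deadweight loss = €182.25 million.

Without the tax, 361 − 6P = 3P − 125 gives 9P = 486, so P* = €54 and Q* = 37.
With the tax collected from consumers, demand (in seller-price terms) shifts: Qd = 361 − 6(P + 13.5).
New equilibrium: consumers pay €58.5, sellers receive €45, Q = 10. (Wedge: Pb − Ps = 13.5.)
Quantity falls by |ΔQ| = |37 − 10| = 27.
DWL = ½ · t · |ΔQ| = ½ · 13.5 · 27 = €182.25.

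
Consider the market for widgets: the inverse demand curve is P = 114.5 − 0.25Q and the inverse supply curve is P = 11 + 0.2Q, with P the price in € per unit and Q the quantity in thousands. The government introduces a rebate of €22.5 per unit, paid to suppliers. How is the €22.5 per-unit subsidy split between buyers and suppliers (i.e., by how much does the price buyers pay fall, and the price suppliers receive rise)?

Buyers gain €12.5 per unit; suppliers gain €10 per unit.

Inverting to Q(P) form: Qd = 458 − 4P; Qs = 5P − 55.
Before the subsidy: set 458 − 4P = 5P − 55 → P* = €57, Q* = 230.
With a per-unit subsidy paid to suppliers, each receives P + 22.5 per unit sold, so supply becomes Qs = 5(P + 22.5) − 55.
Solving gives Q = 280 with buyers paying €44.5 and suppliers receiving €67 (the €22.5 wedge).
Gain to buyers: €12.5; to suppliers: €10. (They sum to €22.5.)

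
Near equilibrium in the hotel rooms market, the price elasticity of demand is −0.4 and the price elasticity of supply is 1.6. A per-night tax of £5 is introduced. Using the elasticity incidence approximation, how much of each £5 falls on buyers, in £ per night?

Incidence ratio: buyers' share ≈ εs / (εs + |εd|) = 1.6 / (1.6 + 0.4) = 0.8.
So buyers bear ≈ 0.8 × £5 = £4; producers bear £1.

Buyers bear ≈ £4 per night.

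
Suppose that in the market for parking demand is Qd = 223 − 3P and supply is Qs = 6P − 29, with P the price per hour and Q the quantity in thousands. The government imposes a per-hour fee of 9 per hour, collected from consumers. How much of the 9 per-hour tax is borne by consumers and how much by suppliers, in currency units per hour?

Before the tax: set 223 − 3P = 6P − 29 → P* = 28, Q* = 139.
With the tax collected from consumers, demand (in seller-price terms) shifts: Qd = 223 − 3(P + 9).
Solving gives Q = 121 with consumers paying 34 and suppliers receiving 25 (the 9 wedge).
Burden on consumers: 6; on suppliers: 3. (They sum to 9.)
The less price-elastic side of the market bears the larger share of a per-unit tax.

Consumers bear 6 per hour; suppliers bear 3 per hour.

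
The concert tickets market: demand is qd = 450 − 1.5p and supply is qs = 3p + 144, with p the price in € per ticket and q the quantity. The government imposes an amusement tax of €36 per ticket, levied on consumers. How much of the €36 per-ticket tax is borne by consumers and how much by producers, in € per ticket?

Without the tax, 450 − 1.5p = 3p + 144 gives 4.5p = 306, so p* = €68 and q* = 348.
With the tax collected from consumers, demand (in seller-price terms) shifts: qd = 450 − 1.5(p + 36).
New equilibrium: consumers pay €92, producers receive €56, q = 312. (Wedge: pb − ps = 36.)
Burden on consumers: €24; on producers: €12. (They sum to €36.)
The less price-elastic side of the market bears the larger share of a per-unit tax.

Consumers bear €24 per ticket; producers bear €12 per ticket.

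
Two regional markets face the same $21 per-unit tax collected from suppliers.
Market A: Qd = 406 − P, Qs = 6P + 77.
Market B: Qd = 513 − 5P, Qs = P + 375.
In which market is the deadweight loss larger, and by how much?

Market A: pre-tax P* = $47, Q* = 359; post-tax Q = 341; deadweight loss = $189.
Market B: pre-tax P* = $23, Q* = 398; post-tax Q = 380.5; deadweight loss = $183.75.
Difference: $189 vs $183.75 → market A is larger by $5.25.

Market A, by $5.25.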